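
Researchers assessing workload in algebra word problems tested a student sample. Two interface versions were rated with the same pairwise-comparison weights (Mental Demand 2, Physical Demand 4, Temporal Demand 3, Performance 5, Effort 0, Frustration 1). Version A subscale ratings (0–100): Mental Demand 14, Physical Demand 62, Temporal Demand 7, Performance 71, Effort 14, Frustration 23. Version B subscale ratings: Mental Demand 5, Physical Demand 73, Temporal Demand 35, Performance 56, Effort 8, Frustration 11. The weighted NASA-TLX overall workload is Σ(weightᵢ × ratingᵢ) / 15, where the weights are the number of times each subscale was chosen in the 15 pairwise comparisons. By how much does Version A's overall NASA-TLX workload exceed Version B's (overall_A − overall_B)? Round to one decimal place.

-1.5

Version A weighted sum = 2·14 + 4·62 + 3·7 + 5·71 + 0·14 + 1·23 = 28 + 248 + 21 + 355 + 0 + 23 = 675; overall_A = 675/15 = 45.0000.
Version B weighted sum = 2·5 + 4·73 + 3·35 + 5·56 + 0·8 + 1·11 = 10 + 292 + 105 + 280 + 0 + 11 = 698; overall_B = 698/15 = 46.5333.
Difference = 45.0000 − 46.5333 = -1.5333 ≈ -1.5.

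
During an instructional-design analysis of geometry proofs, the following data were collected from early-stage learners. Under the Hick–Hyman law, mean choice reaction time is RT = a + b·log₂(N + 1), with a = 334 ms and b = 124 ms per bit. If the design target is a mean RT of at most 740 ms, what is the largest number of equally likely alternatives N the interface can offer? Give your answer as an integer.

8

Set 334 + 124·log₂(N + 1) ≤ 740.
log₂(N + 1) ≤ (740 − 334) / 124 = 3.2742.
N + 1 ≤ 2^3.2742 = 9.6746.
N ≤ 8.6746, so the largest integer N is 8.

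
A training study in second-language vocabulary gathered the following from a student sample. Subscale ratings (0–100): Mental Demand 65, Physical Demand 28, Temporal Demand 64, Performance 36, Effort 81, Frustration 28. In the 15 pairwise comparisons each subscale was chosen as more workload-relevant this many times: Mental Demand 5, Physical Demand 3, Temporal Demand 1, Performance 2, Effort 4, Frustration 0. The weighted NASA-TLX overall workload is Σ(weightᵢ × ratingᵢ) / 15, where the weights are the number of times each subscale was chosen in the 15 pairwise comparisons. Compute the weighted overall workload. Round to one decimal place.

The tallies are the weights (they sum to 15).
Weighted sum = 5·65 + 3·28 + 1·64 + 2·36 + 4·81 + 0·28
            = 325 + 84 + 64 + 72 + 324 + 0 = 869.
Overall workload = 869 / 15 = 57.9333 ≈ 57.9.

57.9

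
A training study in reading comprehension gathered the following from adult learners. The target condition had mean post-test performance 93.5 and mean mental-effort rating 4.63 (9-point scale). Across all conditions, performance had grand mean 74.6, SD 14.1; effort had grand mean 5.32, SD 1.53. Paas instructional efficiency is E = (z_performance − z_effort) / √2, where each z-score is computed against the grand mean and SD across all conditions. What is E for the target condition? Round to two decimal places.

z_performance = (93.5 − 74.6) / 14.1 = 18.9000 / 14.1 = 1.3404.
z_effort = (4.63 − 5.32) / 1.53 = -0.6900 / 1.53 = -0.4510.
z_P − z_E = 1.3404 − (-0.4510) = 1.7914.
E = 1.7914 / √2 = 1.7914 / 1.41421 = 1.2667 ≈ 1.27.

1.27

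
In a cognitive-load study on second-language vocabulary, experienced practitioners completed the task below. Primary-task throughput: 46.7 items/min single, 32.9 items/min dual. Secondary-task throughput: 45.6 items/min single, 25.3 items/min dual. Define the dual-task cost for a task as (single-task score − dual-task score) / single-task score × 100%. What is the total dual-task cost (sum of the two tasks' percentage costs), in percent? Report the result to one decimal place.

74.1

Primary cost = (46.7 − 32.9) / 46.7 × 100% = 29.5503%.
Secondary cost = (45.6 − 25.3) / 45.6 × 100% = 44.5175%.
Total = 29.5503% + 44.5175% = 74.0678% ≈ 74.1%.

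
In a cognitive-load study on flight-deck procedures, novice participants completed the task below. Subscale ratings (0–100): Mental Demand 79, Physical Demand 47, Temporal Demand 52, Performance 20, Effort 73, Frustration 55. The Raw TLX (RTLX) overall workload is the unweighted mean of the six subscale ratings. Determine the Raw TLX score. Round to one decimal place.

Sum of ratings = 79 + 47 + 52 + 20 + 73 + 55 = 326.
RTLX = 326 / 6 = 54.3333 ≈ 54.3.

54.3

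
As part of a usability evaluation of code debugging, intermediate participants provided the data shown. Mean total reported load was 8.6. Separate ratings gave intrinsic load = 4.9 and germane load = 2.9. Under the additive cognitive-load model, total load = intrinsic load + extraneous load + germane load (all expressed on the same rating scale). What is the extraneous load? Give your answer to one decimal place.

0.8

extraneous load = total − intrinsic − germane
             = 8.6 − 4.9 − 2.9 = 0.8.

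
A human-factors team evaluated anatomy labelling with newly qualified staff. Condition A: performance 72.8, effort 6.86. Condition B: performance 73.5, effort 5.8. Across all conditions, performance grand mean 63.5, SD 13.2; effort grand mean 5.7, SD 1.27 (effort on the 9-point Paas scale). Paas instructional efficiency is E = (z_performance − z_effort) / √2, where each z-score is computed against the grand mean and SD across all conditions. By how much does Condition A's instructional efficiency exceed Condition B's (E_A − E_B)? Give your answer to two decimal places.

Condition A: z_P = (72.8 − 63.5)/13.2 = 0.7045; z_E = (6.86 − 5.7)/1.27 = 0.9134; E_A = (0.7045 − 0.9134)/√2 = -0.1477.
Condition B: z_P = (73.5 − 63.5)/13.2 = 0.7576; z_E = (5.8 − 5.7)/1.27 = 0.0787; E_B = (0.7576 − 0.0787)/√2 = 0.4801.
E_A − E_B = -0.1477 − 0.4801 = -0.6278 ≈ -0.63.

-0.63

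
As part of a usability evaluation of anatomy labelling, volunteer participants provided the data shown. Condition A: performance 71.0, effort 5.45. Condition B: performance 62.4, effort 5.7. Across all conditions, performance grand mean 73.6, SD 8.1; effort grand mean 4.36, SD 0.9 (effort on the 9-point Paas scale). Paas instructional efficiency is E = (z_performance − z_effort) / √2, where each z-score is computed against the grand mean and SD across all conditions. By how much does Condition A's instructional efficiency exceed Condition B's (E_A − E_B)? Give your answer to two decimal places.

0.95

Condition A: z_P = (71.0 − 73.6)/8.1 = -0.3210; z_E = (5.45 − 4.36)/0.9 = 1.2111; E_A = (-0.3210 − 1.2111)/√2 = -1.0834.
Condition B: z_P = (62.4 − 73.6)/8.1 = -1.3827; z_E = (5.7 − 4.36)/0.9 = 1.4889; E_B = (-1.3827 − 1.4889)/√2 = -2.0305.
E_A − E_B = -1.0834 − (-2.0305) = 0.9471 ≈ 0.95.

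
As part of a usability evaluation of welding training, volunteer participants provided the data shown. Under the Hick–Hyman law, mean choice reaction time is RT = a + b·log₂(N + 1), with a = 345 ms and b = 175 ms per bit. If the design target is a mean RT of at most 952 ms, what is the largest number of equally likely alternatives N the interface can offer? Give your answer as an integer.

10

Set 345 + 175·log₂(N + 1) ≤ 952.
log₂(N + 1) ≤ (952 − 345) / 175 = 3.4686.
N + 1 ≤ 2^3.4686 = 11.0701.
N ≤ 10.0701, so the largest integer N is 10.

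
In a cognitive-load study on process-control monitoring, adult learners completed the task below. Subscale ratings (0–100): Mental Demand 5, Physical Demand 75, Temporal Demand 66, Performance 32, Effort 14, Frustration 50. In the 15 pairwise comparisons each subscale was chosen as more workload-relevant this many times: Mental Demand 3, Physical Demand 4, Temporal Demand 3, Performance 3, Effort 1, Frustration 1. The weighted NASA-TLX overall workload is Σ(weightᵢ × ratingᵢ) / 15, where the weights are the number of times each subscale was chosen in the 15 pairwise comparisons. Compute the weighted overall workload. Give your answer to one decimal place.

44.9

The tallies are the weights (they sum to 15).
Weighted sum = 3·5 + 4·75 + 3·66 + 3·32 + 1·14 + 1·50
            = 15 + 300 + 198 + 96 + 14 + 50 = 673.
Overall workload = 673 / 15 = 44.8667 ≈ 44.9.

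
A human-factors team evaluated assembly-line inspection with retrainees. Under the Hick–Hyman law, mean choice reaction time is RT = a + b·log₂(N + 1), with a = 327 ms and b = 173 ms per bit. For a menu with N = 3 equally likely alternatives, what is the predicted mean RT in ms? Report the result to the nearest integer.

673

log₂(3 + 1) = log₂(4) = 2.0000.
RT = 327 + 173 × 2.0000 = 327 + 346.0000 = 673.0000 ms.
≈ 673 ms.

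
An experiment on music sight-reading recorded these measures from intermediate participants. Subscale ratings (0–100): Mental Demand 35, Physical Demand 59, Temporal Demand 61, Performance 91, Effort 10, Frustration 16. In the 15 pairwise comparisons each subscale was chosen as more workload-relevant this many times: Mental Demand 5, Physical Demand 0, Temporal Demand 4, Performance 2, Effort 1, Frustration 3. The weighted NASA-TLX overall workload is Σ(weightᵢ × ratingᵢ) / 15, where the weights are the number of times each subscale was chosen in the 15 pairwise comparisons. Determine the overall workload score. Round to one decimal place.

43.9

The tallies are the weights (they sum to 15).
Weighted sum = 5·35 + 0·59 + 4·61 + 2·91 + 1·10 + 3·16
            = 175 + 0 + 244 + 182 + 10 + 48 = 659.
Overall workload = 659 / 15 = 43.9333 ≈ 43.9.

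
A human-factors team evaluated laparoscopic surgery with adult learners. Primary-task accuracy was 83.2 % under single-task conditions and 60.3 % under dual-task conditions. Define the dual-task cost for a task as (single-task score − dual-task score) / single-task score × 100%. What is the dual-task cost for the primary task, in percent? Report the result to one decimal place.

Cost = (83.2 − 60.3) / 83.2 × 100%
     = 22.9000 / 83.2 × 100% = 27.5240%.
≈ 27.5%.

27.5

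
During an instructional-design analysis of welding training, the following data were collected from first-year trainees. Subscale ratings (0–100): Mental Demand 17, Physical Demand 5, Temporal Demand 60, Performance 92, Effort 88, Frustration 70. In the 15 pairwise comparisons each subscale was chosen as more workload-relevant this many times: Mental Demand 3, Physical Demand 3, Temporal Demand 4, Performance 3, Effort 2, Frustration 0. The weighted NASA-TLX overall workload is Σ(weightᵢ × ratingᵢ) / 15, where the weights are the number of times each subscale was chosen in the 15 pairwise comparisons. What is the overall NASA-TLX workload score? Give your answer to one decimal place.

50.5

The tallies are the weights (they sum to 15).
Weighted sum = 3·17 + 3·5 + 4·60 + 3·92 + 2·88 + 0·70
            = 51 + 15 + 240 + 276 + 176 + 0 = 758.
Overall workload = 758 / 15 = 50.5333 ≈ 50.5.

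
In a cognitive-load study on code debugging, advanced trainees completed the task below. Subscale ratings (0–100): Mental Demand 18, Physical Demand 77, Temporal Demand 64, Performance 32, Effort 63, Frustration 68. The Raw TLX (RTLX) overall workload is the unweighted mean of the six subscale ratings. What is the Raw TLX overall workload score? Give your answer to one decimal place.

Sum of ratings = 18 + 77 + 64 + 32 + 63 + 68 = 322.
RTLX = 322 / 6 = 53.6667 ≈ 53.7.

53.7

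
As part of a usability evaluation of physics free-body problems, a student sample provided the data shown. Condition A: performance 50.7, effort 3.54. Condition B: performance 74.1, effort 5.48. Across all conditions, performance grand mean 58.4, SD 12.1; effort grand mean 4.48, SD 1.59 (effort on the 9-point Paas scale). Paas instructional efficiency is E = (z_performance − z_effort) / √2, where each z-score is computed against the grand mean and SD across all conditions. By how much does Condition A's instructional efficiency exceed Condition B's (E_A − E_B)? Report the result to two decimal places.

-0.50

Condition A: z_P = (50.7 − 58.4)/12.1 = -0.6364; z_E = (3.54 − 4.48)/1.59 = -0.5912; E_A = (-0.6364 − (-0.5912))/√2 = -0.0320.
Condition B: z_P = (74.1 − 58.4)/12.1 = 1.2975; z_E = (5.48 − 4.48)/1.59 = 0.6289; E_B = (1.2975 − 0.6289)/√2 = 0.4728.
E_A − E_B = -0.0320 − 0.4728 = -0.5048 ≈ -0.50.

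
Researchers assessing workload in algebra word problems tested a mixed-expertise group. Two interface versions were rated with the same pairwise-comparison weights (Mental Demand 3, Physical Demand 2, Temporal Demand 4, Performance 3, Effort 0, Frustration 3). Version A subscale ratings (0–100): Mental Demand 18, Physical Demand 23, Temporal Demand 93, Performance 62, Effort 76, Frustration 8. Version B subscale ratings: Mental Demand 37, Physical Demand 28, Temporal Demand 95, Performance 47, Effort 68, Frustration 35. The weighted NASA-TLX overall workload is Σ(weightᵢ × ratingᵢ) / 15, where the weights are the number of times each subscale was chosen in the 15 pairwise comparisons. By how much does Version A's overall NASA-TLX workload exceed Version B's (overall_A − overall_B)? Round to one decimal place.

-7.4

Version A weighted sum = 3·18 + 2·23 + 4·93 + 3·62 + 0·76 + 3·8 = 54 + 46 + 372 + 186 + 0 + 24 = 682; overall_A = 682/15 = 45.4667.
Version B weighted sum = 3·37 + 2·28 + 4·95 + 3·47 + 0·68 + 3·35 = 111 + 56 + 380 + 141 + 0 + 105 = 793; overall_B = 793/15 = 52.8667.
Difference = 45.4667 − 52.8667 = -7.4000 ≈ -7.4.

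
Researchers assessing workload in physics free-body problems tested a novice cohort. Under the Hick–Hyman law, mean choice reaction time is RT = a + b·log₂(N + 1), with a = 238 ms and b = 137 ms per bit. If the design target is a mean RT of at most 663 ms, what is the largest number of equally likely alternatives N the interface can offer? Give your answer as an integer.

7

Set 238 + 137·log₂(N + 1) ≤ 663.
log₂(N + 1) ≤ (663 − 238) / 137 = 3.1022.
N + 1 ≤ 2^3.1022 = 8.5873.
N ≤ 7.5873, so the largest integer N is 7.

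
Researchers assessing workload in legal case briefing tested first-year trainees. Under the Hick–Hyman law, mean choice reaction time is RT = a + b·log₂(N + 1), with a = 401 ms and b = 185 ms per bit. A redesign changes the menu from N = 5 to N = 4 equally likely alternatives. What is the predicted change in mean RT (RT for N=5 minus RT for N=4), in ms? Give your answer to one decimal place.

RT(5) = 401 + 185·log₂(6) = 401 + 185·2.5850 = 879.2250 ms.
RT(4) = 401 + 185·log₂(5) = 401 + 185·2.3219 = 830.5515 ms.
Difference = 879.2250 − 830.5515 = 48.6735 ≈ 48.7 ms.

48.7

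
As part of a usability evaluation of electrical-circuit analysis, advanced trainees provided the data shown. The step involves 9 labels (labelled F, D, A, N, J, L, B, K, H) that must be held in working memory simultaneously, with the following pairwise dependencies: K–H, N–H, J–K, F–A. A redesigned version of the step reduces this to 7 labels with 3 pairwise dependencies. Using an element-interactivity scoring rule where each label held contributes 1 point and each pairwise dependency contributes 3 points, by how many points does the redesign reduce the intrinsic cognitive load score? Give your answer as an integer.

5

Original: 9 × 1 + 4 × 3 = 9 + 12 = 21.
Redesigned: 7 × 1 + 3 × 3 = 7 + 9 = 16.
Reduction = 21 − 16 = 5.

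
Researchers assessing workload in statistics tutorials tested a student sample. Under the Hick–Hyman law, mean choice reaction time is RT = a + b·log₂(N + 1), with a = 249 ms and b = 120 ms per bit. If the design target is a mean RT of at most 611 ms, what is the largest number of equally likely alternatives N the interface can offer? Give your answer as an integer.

Set 249 + 120·log₂(N + 1) ≤ 611.
log₂(N + 1) ≤ (611 − 249) / 120 = 3.0167.
N + 1 ≤ 2^3.0167 = 8.0931.
N ≤ 7.0931, so the largest integer N is 7.

7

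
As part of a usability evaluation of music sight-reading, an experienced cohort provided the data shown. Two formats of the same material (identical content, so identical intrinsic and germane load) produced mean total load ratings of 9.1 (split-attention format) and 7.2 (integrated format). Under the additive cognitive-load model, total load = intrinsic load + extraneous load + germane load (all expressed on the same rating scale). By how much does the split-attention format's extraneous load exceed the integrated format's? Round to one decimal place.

1.9

Intrinsic and germane load are equal across formats, so the difference in total load equals the difference in extraneous load.
Extraneous-load difference = 9.1 − 7.2 = 1.9.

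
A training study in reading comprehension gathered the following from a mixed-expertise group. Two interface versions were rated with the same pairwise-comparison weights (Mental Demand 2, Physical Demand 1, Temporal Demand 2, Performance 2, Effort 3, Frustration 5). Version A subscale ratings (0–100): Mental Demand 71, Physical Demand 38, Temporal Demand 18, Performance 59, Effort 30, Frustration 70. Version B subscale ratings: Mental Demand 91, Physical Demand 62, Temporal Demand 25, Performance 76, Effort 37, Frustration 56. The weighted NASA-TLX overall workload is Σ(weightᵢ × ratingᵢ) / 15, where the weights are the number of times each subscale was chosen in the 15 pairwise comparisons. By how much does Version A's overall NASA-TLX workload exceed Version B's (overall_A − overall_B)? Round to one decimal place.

-4.2

Version A weighted sum = 2·71 + 1·38 + 2·18 + 2·59 + 3·30 + 5·70 = 142 + 38 + 36 + 118 + 90 + 350 = 774; overall_A = 774/15 = 51.6000.
Version B weighted sum = 2·91 + 1·62 + 2·25 + 2·76 + 3·37 + 5·56 = 182 + 62 + 50 + 152 + 111 + 280 = 837; overall_B = 837/15 = 55.8000.
Difference = 51.6000 − 55.8000 = -4.2000 ≈ -4.2.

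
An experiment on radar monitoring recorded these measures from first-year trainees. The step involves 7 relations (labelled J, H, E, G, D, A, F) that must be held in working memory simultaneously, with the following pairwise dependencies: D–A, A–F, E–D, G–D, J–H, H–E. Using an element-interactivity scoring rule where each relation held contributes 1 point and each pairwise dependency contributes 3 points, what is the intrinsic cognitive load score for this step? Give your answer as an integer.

Count of relations held simultaneously: 7.
Count of pairwise dependencies listed: 6.
Element contribution: 7 × 1 = 7.
Interaction contribution: 6 × 3 = 18.
Intrinsic load = 7 + 18 = 25.

25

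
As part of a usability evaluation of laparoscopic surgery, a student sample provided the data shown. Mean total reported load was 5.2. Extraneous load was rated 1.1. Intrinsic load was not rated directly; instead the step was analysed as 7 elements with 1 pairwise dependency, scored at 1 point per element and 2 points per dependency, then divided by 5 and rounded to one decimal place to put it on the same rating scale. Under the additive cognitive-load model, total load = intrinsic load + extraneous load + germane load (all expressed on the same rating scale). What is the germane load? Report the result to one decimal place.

2.3

Intrinsic (element-interactivity): (7 × 1 + 1 × 2) / 5 = 9 / 5 = 1.8000 → 1.8.
germane load = total − intrinsic − extraneous
             = 5.2 − 1.8 − 1.1 = 2.3.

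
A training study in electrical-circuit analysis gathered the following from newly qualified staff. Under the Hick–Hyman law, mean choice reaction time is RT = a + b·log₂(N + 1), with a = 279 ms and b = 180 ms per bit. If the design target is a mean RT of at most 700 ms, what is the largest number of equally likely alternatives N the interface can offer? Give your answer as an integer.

Set 279 + 180·log₂(N + 1) ≤ 700.
log₂(N + 1) ≤ (700 − 279) / 180 = 2.3389.
N + 1 ≤ 2^2.3389 = 5.0592.
N ≤ 4.0592, so the largest integer N is 4.

4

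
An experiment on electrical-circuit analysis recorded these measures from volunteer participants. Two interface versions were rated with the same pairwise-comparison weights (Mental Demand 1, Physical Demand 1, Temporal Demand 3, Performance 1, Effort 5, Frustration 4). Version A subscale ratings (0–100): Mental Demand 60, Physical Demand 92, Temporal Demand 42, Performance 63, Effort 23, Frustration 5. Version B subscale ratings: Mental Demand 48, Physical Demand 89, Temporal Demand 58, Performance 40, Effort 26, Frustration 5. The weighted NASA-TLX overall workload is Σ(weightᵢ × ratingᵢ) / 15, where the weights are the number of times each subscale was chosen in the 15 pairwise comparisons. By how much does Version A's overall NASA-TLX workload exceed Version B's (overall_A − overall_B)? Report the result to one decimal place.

Version A weighted sum = 1·60 + 1·92 + 3·42 + 1·63 + 5·23 + 4·5 = 60 + 92 + 126 + 63 + 115 + 20 = 476; overall_A = 476/15 = 31.7333.
Version B weighted sum = 1·48 + 1·89 + 3·58 + 1·40 + 5·26 + 4·5 = 48 + 89 + 174 + 40 + 130 + 20 = 501; overall_B = 501/15 = 33.4000.
Difference = 31.7333 − 33.4000 = -1.6667 ≈ -1.7.

-1.7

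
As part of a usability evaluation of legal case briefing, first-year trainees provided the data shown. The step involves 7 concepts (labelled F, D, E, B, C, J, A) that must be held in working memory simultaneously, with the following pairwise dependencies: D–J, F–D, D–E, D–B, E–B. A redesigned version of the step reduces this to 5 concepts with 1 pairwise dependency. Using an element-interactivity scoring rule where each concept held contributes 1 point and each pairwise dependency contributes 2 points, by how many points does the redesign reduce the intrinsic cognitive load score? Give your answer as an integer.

10

Original: 7 × 1 + 5 × 2 = 7 + 10 = 17.
Redesigned: 5 × 1 + 1 × 2 = 5 + 2 = 7.
Reduction = 17 − 7 = 10.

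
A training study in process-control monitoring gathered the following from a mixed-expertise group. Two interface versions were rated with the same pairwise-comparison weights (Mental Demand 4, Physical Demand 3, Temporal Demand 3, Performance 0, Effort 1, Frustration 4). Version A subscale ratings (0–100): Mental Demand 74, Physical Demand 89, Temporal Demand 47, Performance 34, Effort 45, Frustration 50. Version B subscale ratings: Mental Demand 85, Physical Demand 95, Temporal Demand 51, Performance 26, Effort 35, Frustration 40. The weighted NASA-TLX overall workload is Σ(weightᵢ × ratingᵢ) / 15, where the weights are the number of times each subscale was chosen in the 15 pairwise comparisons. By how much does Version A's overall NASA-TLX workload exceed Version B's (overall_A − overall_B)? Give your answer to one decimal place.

Version A weighted sum = 4·74 + 3·89 + 3·47 + 0·34 + 1·45 + 4·50 = 296 + 267 + 141 + 0 + 45 + 200 = 949; overall_A = 949/15 = 63.2667.
Version B weighted sum = 4·85 + 3·95 + 3·51 + 0·26 + 1·35 + 4·40 = 340 + 285 + 153 + 0 + 35 + 160 = 973; overall_B = 973/15 = 64.8667.
Difference = 63.2667 − 64.8667 = -1.6000 ≈ -1.6.

-1.6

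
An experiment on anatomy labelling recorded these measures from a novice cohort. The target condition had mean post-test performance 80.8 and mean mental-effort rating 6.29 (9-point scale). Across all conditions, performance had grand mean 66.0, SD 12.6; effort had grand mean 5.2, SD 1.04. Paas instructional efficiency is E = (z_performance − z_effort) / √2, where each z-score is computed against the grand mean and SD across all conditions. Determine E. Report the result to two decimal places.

z_performance = (80.8 − 66.0) / 12.6 = 14.8000 / 12.6 = 1.1746.
z_effort = (6.29 − 5.2) / 1.04 = 1.0900 / 1.04 = 1.0481.
z_P − z_E = 1.1746 − 1.0481 = 0.1265.
E = 0.1265 / √2 = 0.1265 / 1.41421 = 0.0894 ≈ 0.09.

0.09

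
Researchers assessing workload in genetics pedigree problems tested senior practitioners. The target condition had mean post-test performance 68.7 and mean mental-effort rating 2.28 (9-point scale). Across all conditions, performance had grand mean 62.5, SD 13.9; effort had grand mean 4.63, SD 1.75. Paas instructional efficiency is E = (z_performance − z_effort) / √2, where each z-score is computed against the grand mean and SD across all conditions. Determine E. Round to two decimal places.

1.26

z_performance = (68.7 − 62.5) / 13.9 = 6.2000 / 13.9 = 0.4460.
z_effort = (2.28 − 4.63) / 1.75 = -2.3500 / 1.75 = -1.3429.
z_P − z_E = 0.4460 − (-1.3429) = 1.7889.
E = 1.7889 / √2 = 1.7889 / 1.41421 = 1.2649 ≈ 1.26.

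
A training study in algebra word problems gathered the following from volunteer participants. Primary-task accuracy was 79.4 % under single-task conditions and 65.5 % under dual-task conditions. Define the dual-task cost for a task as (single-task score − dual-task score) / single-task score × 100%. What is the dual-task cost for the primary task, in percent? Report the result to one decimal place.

Cost = (79.4 − 65.5) / 79.4 × 100%
     = 13.9000 / 79.4 × 100% = 17.5063%.
≈ 17.5%.

17.5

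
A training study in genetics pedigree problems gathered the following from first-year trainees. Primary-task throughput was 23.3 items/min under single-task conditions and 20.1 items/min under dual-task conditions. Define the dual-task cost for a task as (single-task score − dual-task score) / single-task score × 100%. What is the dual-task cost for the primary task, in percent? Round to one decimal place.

Cost = (23.3 − 20.1) / 23.3 × 100%
     = 3.2000 / 23.3 × 100% = 13.7339%.
≈ 13.7%.

13.7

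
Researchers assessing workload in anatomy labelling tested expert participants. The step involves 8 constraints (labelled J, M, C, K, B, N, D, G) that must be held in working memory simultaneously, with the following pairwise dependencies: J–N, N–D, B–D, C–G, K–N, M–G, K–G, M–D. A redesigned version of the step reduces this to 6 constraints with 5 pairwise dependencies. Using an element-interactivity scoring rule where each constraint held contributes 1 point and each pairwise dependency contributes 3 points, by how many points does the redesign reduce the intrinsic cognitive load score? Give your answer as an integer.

Original: 8 × 1 + 8 × 3 = 8 + 24 = 32.
Redesigned: 6 × 1 + 5 × 3 = 6 + 15 = 21.
Reduction = 32 − 21 = 11.

11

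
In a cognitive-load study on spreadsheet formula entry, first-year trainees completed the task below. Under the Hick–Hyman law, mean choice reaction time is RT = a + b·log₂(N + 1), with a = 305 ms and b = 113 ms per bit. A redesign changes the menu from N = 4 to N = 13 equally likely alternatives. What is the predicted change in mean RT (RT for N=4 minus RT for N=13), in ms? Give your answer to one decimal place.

RT(4) = 305 + 113·log₂(5) = 305 + 113·2.3219 = 567.3747 ms.
RT(13) = 305 + 113·log₂(14) = 305 + 113·3.8074 = 735.2362 ms.
Difference = 567.3747 − 735.2362 = -167.8615 ≈ -167.9 ms.

-167.9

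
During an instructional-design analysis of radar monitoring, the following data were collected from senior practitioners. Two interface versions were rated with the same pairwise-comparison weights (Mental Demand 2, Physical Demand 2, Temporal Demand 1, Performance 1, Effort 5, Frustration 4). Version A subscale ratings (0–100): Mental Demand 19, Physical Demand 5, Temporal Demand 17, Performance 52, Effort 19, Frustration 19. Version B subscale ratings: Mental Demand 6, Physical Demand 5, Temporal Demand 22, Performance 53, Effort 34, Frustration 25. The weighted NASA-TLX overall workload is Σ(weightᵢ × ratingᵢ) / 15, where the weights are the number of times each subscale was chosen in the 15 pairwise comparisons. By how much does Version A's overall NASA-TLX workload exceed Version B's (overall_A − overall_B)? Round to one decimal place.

-5.3

Version A weighted sum = 2·19 + 2·5 + 1·17 + 1·52 + 5·19 + 4·19 = 38 + 10 + 17 + 52 + 95 + 76 = 288; overall_A = 288/15 = 19.2000.
Version B weighted sum = 2·6 + 2·5 + 1·22 + 1·53 + 5·34 + 4·25 = 12 + 10 + 22 + 53 + 170 + 100 = 367; overall_B = 367/15 = 24.4667.
Difference = 19.2000 − 24.4667 = -5.2667 ≈ -5.3.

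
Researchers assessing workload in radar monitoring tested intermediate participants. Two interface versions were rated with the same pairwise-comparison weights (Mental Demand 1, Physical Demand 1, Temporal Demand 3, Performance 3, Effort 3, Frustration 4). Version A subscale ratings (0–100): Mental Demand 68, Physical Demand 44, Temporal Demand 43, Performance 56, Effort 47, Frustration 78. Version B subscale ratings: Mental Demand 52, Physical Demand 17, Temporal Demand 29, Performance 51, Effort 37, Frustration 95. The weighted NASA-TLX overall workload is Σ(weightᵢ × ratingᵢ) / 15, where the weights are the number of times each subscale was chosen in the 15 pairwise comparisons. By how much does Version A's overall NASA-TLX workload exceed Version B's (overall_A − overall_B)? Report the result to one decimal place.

4.1

Version A weighted sum = 1·68 + 1·44 + 3·43 + 3·56 + 3·47 + 4·78 = 68 + 44 + 129 + 168 + 141 + 312 = 862; overall_A = 862/15 = 57.4667.
Version B weighted sum = 1·52 + 1·17 + 3·29 + 3·51 + 3·37 + 4·95 = 52 + 17 + 87 + 153 + 111 + 380 = 800; overall_B = 800/15 = 53.3333.
Difference = 57.4667 − 53.3333 = 4.1334 ≈ 4.1.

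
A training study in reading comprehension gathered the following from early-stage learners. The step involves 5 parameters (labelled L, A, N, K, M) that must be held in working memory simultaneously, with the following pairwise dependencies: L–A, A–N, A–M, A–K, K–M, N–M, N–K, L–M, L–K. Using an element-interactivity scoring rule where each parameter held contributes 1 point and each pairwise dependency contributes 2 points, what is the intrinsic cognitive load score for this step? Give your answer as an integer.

23

Count of parameters held simultaneously: 5.
Count of pairwise dependencies listed: 9.
Element contribution: 5 × 1 = 5.
Interaction contribution: 9 × 2 = 18.
Intrinsic load = 5 + 18 = 23.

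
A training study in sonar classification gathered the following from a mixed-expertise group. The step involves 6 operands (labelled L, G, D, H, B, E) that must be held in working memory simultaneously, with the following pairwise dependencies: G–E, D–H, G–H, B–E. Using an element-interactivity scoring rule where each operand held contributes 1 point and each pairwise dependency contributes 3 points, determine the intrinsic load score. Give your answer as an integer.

18

Count of operands held simultaneously: 6.
Count of pairwise dependencies listed: 4.
Element contribution: 6 × 1 = 6.
Interaction contribution: 4 × 3 = 12.
Intrinsic load = 6 + 12 = 18.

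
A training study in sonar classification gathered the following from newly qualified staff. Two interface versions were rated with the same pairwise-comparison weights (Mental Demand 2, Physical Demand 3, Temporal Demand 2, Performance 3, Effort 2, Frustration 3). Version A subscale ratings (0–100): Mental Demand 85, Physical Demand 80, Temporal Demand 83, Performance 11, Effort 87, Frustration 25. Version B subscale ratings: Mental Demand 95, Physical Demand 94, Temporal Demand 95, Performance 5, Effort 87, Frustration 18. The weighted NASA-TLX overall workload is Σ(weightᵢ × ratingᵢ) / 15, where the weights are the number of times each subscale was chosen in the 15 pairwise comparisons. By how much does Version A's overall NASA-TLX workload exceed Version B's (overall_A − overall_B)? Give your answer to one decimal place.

Version A weighted sum = 2·85 + 3·80 + 2·83 + 3·11 + 2·87 + 3·25 = 170 + 240 + 166 + 33 + 174 + 75 = 858; overall_A = 858/15 = 57.2000.
Version B weighted sum = 2·95 + 3·94 + 2·95 + 3·5 + 2·87 + 3·18 = 190 + 282 + 190 + 15 + 174 + 54 = 905; overall_B = 905/15 = 60.3333.
Difference = 57.2000 − 60.3333 = -3.1333 ≈ -3.1.

-3.1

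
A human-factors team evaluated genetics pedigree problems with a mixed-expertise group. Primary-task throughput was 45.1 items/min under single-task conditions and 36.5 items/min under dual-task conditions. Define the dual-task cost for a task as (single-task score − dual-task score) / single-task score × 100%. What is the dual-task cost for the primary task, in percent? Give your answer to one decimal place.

Cost = (45.1 − 36.5) / 45.1 × 100%
     = 8.6000 / 45.1 × 100% = 19.0687%.
≈ 19.1%.

19.1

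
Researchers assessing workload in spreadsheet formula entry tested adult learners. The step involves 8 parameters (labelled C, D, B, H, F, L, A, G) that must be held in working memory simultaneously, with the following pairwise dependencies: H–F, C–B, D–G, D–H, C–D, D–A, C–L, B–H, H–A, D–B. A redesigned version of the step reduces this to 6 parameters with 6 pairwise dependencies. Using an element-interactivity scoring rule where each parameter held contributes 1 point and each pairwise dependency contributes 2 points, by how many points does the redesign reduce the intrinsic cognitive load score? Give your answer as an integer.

10

Original: 8 × 1 + 10 × 2 = 8 + 20 = 28.
Redesigned: 6 × 1 + 6 × 2 = 6 + 12 = 18.
Reduction = 28 − 18 = 10.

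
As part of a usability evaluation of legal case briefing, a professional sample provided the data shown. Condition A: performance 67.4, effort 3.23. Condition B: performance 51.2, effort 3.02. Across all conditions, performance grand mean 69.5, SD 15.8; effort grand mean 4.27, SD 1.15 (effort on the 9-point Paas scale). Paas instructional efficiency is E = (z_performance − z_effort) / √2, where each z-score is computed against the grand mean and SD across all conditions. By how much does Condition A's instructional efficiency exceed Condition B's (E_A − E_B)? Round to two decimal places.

Condition A: z_P = (67.4 − 69.5)/15.8 = -0.1329; z_E = (3.23 − 4.27)/1.15 = -0.9043; E_A = (-0.1329 − (-0.9043))/√2 = 0.5455.
Condition B: z_P = (51.2 − 69.5)/15.8 = -1.1582; z_E = (3.02 − 4.27)/1.15 = -1.0870; E_B = (-1.1582 − (-1.0870))/√2 = -0.0503.
E_A − E_B = 0.5455 − (-0.0503) = 0.5958 ≈ 0.60.

0.60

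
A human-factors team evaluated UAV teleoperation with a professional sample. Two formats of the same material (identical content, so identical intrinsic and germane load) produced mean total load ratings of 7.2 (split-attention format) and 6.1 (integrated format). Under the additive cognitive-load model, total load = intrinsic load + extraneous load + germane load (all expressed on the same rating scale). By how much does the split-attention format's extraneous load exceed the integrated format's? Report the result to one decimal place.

Intrinsic and germane load are equal across formats, so the difference in total load equals the difference in extraneous load.
Extraneous-load difference = 7.2 − 6.1 = 1.1.

1.1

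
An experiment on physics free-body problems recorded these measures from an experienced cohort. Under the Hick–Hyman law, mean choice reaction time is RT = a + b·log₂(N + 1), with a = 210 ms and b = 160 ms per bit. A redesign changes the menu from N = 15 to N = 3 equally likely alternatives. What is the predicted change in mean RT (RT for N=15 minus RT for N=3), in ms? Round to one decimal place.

320.0

RT(15) = 210 + 160·log₂(16) = 210 + 160·4.0000 = 850.0000 ms.
RT(3) = 210 + 160·log₂(4) = 210 + 160·2.0000 = 530.0000 ms.
Difference = 850.0000 − 530.0000 = 320.0000 ≈ 320.0 ms.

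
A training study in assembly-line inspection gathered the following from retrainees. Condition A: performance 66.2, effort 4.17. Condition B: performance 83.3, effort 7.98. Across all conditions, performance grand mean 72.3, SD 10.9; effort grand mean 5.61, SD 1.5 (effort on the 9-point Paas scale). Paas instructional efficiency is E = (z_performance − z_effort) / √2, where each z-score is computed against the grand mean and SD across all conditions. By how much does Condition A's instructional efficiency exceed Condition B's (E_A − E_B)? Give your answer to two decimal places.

Condition A: z_P = (66.2 − 72.3)/10.9 = -0.5596; z_E = (4.17 − 5.61)/1.5 = -0.9600; E_A = (-0.5596 − (-0.9600))/√2 = 0.2831.
Condition B: z_P = (83.3 − 72.3)/10.9 = 1.0092; z_E = (7.98 − 5.61)/1.5 = 1.5800; E_B = (1.0092 − 1.5800)/√2 = -0.4036.
E_A − E_B = 0.2831 − (-0.4036) = 0.6867 ≈ 0.69.

0.69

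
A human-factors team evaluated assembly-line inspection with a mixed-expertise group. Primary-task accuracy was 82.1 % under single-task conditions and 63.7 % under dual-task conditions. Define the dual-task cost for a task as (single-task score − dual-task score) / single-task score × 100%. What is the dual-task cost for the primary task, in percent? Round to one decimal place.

Cost = (82.1 − 63.7) / 82.1 × 100%
     = 18.4000 / 82.1 × 100% = 22.4117%.
≈ 22.4%.

22.4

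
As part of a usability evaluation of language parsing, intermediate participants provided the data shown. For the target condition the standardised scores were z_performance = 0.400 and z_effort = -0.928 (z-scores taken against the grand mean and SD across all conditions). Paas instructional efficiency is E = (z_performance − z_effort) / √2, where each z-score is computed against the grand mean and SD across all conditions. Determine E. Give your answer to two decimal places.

0.94

z_P − z_E = 0.400 − (-0.928) = 1.3280.
E = 1.3280 / √2 = 1.3280 / 1.41421 = 0.9390 ≈ 0.94.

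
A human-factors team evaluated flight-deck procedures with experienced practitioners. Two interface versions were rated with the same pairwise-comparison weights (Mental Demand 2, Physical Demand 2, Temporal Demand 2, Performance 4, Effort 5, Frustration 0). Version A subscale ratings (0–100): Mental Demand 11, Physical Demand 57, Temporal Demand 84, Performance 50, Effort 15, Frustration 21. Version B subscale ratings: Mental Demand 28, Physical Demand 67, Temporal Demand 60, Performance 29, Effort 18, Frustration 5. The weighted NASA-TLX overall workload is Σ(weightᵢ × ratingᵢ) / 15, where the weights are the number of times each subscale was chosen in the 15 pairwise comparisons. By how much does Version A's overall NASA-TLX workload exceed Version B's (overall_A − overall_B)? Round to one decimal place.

Version A weighted sum = 2·11 + 2·57 + 2·84 + 4·50 + 5·15 + 0·21 = 22 + 114 + 168 + 200 + 75 + 0 = 579; overall_A = 579/15 = 38.6000.
Version B weighted sum = 2·28 + 2·67 + 2·60 + 4·29 + 5·18 + 0·5 = 56 + 134 + 120 + 116 + 90 + 0 = 516; overall_B = 516/15 = 34.4000.
Difference = 38.6000 − 34.4000 = 4.2000 ≈ 4.2.

4.2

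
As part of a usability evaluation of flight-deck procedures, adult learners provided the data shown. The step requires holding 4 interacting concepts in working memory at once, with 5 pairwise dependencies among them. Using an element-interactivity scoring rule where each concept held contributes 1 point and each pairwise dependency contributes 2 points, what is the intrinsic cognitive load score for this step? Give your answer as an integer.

Element contribution: 4 × 1 = 4.
Interaction contribution: 5 × 2 = 10.
Intrinsic load = 4 + 10 = 14.

14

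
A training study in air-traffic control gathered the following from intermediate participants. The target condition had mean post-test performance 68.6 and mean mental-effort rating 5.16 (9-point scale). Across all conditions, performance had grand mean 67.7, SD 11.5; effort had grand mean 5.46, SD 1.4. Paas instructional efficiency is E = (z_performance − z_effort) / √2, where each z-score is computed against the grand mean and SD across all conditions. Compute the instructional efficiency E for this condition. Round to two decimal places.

0.21

z_performance = (68.6 − 67.7) / 11.5 = 0.9000 / 11.5 = 0.0783.
z_effort = (5.16 − 5.46) / 1.4 = -0.3000 / 1.4 = -0.2143.
z_P − z_E = 0.0783 − (-0.2143) = 0.2926.
E = 0.2926 / √2 = 0.2926 / 1.41421 = 0.2069 ≈ 0.21.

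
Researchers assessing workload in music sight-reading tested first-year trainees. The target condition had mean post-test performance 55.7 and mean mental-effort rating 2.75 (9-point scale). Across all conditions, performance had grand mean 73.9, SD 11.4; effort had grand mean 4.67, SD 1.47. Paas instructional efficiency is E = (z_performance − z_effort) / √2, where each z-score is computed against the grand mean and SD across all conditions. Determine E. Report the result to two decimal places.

-0.21

z_performance = (55.7 − 73.9) / 11.4 = -18.2000 / 11.4 = -1.5965.
z_effort = (2.75 − 4.67) / 1.47 = -1.9200 / 1.47 = -1.3061.
z_P − z_E = -1.5965 − (-1.3061) = -0.2904.
E = -0.2904 / √2 = -0.2904 / 1.41421 = -0.2053 ≈ -0.21.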